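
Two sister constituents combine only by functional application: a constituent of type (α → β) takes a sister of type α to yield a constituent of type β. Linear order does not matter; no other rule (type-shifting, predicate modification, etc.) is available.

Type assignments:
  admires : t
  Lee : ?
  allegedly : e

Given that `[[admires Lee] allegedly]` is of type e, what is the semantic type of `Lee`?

(t → (e → e))

For [[admires Lee] allegedly] to have type e with allegedly of type e, [admires Lee] must be the function: [admires Lee] : (e → e).
For [admires Lee] to have type (e → e) with admires of type t, Lee must be the function: Lee : (t → (e → e)).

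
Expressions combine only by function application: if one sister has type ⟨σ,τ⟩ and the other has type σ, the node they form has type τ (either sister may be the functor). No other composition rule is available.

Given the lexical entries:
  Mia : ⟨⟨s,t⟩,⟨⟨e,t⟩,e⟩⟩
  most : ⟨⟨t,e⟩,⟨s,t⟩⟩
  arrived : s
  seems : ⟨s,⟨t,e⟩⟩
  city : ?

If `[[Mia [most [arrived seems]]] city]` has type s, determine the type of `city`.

[[Mia [most [arrived seems]]] city] must have type s. The sister [Mia [most [arrived seems]]] has type ⟨⟨e,t⟩,e⟩; that is not a function onto s, so city must be the functor, of type ⟨⟨⟨e,t⟩,e⟩,s⟩.

⟨⟨⟨e,t⟩,e⟩,s⟩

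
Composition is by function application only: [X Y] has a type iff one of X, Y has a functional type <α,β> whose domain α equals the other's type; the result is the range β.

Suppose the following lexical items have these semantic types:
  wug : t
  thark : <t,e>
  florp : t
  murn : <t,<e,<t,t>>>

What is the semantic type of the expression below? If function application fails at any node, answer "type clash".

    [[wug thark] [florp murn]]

[wug thark]: thark is <t,e>, wug is t; result e.
[florp murn]: murn is <t,<e,<t,t>>>, florp is t; result <e,<t,t>>.
[[wug thark] [florp murn]]: [florp murn] is <e,<t,t>>, [wug thark] is e; result <t,t>.

<t,t>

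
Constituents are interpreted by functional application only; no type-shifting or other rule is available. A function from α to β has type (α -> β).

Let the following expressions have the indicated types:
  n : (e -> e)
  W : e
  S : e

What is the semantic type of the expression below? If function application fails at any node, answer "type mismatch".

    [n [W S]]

type mismatch

[W S]: e and e cannot combine by function application — type clash.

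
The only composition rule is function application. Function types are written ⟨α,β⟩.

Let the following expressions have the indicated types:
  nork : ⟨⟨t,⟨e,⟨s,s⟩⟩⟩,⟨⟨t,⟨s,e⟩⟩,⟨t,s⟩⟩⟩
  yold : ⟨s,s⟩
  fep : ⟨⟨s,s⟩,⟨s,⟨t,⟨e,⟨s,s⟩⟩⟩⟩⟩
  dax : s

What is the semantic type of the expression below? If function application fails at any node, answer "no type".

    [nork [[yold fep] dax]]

[yold fep]: ⟨⟨s,s⟩,⟨s,⟨t,⟨e,⟨s,s⟩⟩⟩⟩⟩ applied to ⟨s,s⟩ yields ⟨s,⟨t,⟨e,⟨s,s⟩⟩⟩⟩.
[[yold fep] dax]: ⟨s,⟨t,⟨e,⟨s,s⟩⟩⟩⟩ applied to s yields ⟨t,⟨e,⟨s,s⟩⟩⟩.
[nork [[yold fep] dax]]: ⟨⟨t,⟨e,⟨s,s⟩⟩⟩,⟨⟨t,⟨s,e⟩⟩,⟨t,s⟩⟩⟩ applied to ⟨t,⟨e,⟨s,s⟩⟩⟩ yields ⟨⟨t,⟨s,e⟩⟩,⟨t,s⟩⟩.

⟨⟨t,⟨s,e⟩⟩,⟨t,s⟩⟩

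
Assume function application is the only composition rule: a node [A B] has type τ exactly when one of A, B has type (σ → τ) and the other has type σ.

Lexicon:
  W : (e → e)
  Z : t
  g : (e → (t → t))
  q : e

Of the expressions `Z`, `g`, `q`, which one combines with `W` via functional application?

Z : t — W needs e; Z needs nothing (atomic); neither fits.
g : (e → (t → t)) — W needs e; g needs e; neither fits.
q — combines: W : (e → e) takes q : e as argument, giving e.

q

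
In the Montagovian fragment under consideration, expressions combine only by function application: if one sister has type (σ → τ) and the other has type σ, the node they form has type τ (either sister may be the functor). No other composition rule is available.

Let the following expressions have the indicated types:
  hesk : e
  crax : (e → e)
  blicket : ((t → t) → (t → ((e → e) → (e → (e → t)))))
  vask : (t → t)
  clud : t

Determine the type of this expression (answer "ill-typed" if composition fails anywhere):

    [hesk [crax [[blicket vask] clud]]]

At [blicket vask], blicket : ((t → t) → (t → ((e → e) → (e → (e → t))))) takes vask : (t → t), giving (t → ((e → e) → (e → (e → t)))).
At [[blicket vask] clud], [blicket vask] : (t → ((e → e) → (e → (e → t)))) takes clud : t, giving ((e → e) → (e → (e → t))).
At [crax [[blicket vask] clud]], [[blicket vask] clud] : ((e → e) → (e → (e → t))) takes crax : (e → e), giving (e → (e → t)).
At [hesk [crax [[blicket vask] clud]]], [crax [[blicket vask] clud]] : (e → (e → t)) takes hesk : e, giving (e → t).

(e → t)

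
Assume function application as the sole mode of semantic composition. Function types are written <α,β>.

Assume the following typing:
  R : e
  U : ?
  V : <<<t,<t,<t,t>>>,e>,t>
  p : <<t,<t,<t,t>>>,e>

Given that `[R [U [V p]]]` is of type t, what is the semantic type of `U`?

<t,<e,t>>

At [R [U [V p]]] (required: t): R is e, which is not a function with range t; hence [U [V p]] is the functor — type <e,t>.
At [U [V p]] (required: <e,t>): [V p] is t, which is not a function with range <e,t>; hence U is the functor — type <t,<e,t>>.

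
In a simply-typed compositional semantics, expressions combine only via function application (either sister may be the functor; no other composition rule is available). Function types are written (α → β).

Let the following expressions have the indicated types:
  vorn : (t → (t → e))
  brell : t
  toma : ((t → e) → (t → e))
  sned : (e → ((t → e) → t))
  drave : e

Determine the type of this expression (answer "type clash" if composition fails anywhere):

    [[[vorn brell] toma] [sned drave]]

At [vorn brell], vorn : (t → (t → e)) takes brell : t, giving (t → e).
At [[vorn brell] toma], toma : ((t → e) → (t → e)) takes [vorn brell] : (t → e), giving (t → e).
At [sned drave], sned : (e → ((t → e) → t)) takes drave : e, giving ((t → e) → t).
At [[[vorn brell] toma] [sned drave]], [sned drave] : ((t → e) → t) takes [[vorn brell] toma] : (t → e), giving t.

t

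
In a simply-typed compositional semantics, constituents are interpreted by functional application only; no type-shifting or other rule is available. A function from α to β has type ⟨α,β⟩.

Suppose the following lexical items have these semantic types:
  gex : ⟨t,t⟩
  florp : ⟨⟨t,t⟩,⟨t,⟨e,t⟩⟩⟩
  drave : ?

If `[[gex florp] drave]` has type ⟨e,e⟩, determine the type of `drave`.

[[gex florp] drave] is required to be ⟨e,e⟩. [gex florp] : ⟨t,⟨e,t⟩⟩ cannot yield ⟨e,e⟩ as functor, so drave : ⟨⟨t,⟨e,t⟩⟩,⟨e,e⟩⟩.

⟨⟨t,⟨e,t⟩⟩,⟨e,e⟩⟩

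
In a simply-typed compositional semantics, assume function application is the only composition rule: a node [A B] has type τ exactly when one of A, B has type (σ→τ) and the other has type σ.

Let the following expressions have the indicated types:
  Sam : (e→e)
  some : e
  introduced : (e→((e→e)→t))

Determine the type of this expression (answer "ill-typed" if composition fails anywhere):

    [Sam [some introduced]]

t

[some introduced] — introduced of type (e→((e→e)→t)) combines with some of type e: type ((e→e)→t).
[Sam [some introduced]] — [some introduced] of type ((e→e)→t) combines with Sam of type (e→e): type t.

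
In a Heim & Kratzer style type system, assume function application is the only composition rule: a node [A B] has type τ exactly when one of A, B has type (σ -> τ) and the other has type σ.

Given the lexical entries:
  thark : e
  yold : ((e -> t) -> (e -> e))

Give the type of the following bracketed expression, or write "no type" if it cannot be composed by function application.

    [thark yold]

At [thark yold]: neither e nor ((e -> t) -> (e -> e)) can take the other as argument; the node is ill-typed.

no type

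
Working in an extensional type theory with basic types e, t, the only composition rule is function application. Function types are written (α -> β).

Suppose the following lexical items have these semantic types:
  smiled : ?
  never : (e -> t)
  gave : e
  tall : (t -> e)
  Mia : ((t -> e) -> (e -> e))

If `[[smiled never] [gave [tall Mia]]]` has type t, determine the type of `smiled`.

[[smiled never] [gave [tall Mia]]] must have type t. The sister [gave [tall Mia]] has type e; that is not a function onto t, so [smiled never] must be the functor, of type (e -> t).
[smiled never] must have type (e -> t). The sister never has type (e -> t); that is not a function onto (e -> t), so smiled must be the functor, of type ((e -> t) -> (e -> t)).

((e -> t) -> (e -> t))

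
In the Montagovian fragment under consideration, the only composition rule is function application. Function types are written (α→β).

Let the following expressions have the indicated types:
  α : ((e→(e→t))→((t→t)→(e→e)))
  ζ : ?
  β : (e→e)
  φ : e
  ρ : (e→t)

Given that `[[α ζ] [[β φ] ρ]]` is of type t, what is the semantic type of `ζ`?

[[α ζ] [[β φ] ρ]] must have type t. The sister [[β φ] ρ] has type t; that is not a function onto t, so [α ζ] must be the functor, of type (t→t).
[α ζ] must have type (t→t). The sister α has type ((e→(e→t))→((t→t)→(e→e))); that is not a function onto (t→t), so ζ must be the functor, of type (((e→(e→t))→((t→t)→(e→e)))→(t→t)).

(((e→(e→t))→((t→t)→(e→e)))→(t→t))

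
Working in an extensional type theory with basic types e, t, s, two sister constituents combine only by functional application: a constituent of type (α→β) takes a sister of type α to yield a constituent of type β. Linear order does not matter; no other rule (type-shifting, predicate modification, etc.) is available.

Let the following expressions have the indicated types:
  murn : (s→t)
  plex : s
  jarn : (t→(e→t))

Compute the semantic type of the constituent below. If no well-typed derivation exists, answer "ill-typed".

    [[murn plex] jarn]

[murn plex]: murn is (s→t), plex is s; result t.
[[murn plex] jarn]: jarn is (t→(e→t)), [murn plex] is t; result (e→t).

(e→t)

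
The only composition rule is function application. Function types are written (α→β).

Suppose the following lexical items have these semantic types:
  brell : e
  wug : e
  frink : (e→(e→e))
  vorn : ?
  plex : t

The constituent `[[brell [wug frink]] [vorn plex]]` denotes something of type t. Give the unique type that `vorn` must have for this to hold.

[[brell [wug frink]] [vorn plex]] must have type t. The sister [brell [wug frink]] has type e; that is not a function onto t, so [vorn plex] must be the functor, of type (e→t).
[vorn plex] must have type (e→t). The sister plex has type t; that is not a function onto (e→t), so vorn must be the functor, of type (t→(e→t)).

(t→(e→t))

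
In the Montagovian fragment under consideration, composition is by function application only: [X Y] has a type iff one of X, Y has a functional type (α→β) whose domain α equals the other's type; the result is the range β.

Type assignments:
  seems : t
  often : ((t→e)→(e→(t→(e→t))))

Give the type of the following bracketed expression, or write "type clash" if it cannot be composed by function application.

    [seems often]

[seems often]: t with ((t→e)→(e→(t→(e→t)))) — neither is a function whose domain matches the other; composition fails here.

type clash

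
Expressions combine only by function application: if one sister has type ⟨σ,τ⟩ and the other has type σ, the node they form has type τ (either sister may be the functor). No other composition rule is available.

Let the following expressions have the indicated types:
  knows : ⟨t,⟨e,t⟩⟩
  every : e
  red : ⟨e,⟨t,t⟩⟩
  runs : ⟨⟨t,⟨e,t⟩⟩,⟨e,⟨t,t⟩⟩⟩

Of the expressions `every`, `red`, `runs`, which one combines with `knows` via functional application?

every : e — no; knows wants t, and every wants nothing (atomic).
red : ⟨e,⟨t,t⟩⟩ — no; knows wants t, and red wants e.
runs — combines: runs : ⟨⟨t,⟨e,t⟩⟩,⟨e,⟨t,t⟩⟩⟩ takes knows : ⟨t,⟨e,t⟩⟩ as argument, giving ⟨e,⟨t,t⟩⟩.

runs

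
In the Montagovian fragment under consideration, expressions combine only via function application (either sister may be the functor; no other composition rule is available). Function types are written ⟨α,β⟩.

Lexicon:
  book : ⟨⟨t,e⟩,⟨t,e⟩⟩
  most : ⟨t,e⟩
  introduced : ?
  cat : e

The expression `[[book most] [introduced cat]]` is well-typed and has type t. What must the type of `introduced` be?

⟨e,⟨⟨t,e⟩,t⟩⟩

[[book most] [introduced cat]] is required to be t. [book most] : ⟨t,e⟩ cannot yield t as functor, so [introduced cat] : ⟨⟨t,e⟩,t⟩.
[introduced cat] is required to be ⟨⟨t,e⟩,t⟩. cat : e cannot yield ⟨⟨t,e⟩,t⟩ as functor, so introduced : ⟨e,⟨⟨t,e⟩,t⟩⟩.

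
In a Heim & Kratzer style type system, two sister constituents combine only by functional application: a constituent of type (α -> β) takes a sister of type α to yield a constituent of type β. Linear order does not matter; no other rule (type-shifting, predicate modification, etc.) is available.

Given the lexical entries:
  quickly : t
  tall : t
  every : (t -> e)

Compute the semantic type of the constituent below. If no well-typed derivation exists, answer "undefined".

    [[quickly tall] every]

At [quickly tall]: neither t nor t can take the other as argument; the node is ill-typed.

undefined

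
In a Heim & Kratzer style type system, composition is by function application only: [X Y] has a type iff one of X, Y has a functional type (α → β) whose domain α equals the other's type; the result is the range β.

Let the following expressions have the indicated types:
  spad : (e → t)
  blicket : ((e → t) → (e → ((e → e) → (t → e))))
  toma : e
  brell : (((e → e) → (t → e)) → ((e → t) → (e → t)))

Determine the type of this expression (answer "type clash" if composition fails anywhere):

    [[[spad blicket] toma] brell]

[spad blicket]: blicket is ((e → t) → (e → ((e → e) → (t → e)))), spad is (e → t); result (e → ((e → e) → (t → e))).
[[spad blicket] toma]: [spad blicket] is (e → ((e → e) → (t → e))), toma is e; result ((e → e) → (t → e)).
[[[spad blicket] toma] brell]: brell is (((e → e) → (t → e)) → ((e → t) → (e → t))), [[spad blicket] toma] is ((e → e) → (t → e)); result ((e → t) → (e → t)).

((e → t) → (e → t))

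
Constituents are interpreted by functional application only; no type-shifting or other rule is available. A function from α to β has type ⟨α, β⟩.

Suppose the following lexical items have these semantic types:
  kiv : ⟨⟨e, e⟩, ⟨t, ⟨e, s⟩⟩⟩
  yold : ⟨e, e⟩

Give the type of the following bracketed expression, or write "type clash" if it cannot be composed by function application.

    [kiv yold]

[kiv yold]: kiv is ⟨⟨e, e⟩, ⟨t, ⟨e, s⟩⟩⟩, yold is ⟨e, e⟩; result ⟨t, ⟨e, s⟩⟩.

⟨t, ⟨e, s⟩⟩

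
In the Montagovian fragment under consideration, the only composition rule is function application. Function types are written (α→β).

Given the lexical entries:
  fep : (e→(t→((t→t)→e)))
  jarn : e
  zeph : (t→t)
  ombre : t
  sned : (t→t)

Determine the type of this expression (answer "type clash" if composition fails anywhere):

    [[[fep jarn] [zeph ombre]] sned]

e

[fep jarn]: functor fep : (e→(t→((t→t)→e))), argument jarn : e; result (t→((t→t)→e)).
[zeph ombre]: functor zeph : (t→t), argument ombre : t; result t.
[[fep jarn] [zeph ombre]]: functor [fep jarn] : (t→((t→t)→e)), argument [zeph ombre] : t; result ((t→t)→e).
[[[fep jarn] [zeph ombre]] sned]: functor [[fep jarn] [zeph ombre]] : ((t→t)→e), argument sned : (t→t); result e.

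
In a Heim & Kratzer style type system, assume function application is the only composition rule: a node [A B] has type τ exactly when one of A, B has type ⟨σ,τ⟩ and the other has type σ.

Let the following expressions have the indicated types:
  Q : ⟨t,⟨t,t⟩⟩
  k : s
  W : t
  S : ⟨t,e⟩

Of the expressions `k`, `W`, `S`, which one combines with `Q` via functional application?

k : s — does not combine with Q.
W — combines: Q : ⟨t,⟨t,t⟩⟩ takes W : t as argument, giving ⟨t,t⟩.
S : ⟨t,e⟩ — does not combine with Q.

W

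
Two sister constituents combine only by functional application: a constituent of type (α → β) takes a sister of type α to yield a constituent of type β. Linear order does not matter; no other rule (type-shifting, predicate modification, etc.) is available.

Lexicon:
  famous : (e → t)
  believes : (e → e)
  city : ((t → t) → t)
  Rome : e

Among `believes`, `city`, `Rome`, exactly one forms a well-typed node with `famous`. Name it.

believes : (e → e) — does not combine with famous.
city : ((t → t) → t) — does not combine with famous.
Rome — combines: famous : (e → t) takes Rome : e as argument, giving t.

Rome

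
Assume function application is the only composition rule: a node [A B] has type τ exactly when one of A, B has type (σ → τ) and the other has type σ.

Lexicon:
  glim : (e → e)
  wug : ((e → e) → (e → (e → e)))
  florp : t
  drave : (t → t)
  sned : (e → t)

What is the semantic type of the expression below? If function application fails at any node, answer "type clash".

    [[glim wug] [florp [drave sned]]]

type clash

[glim wug]: wug is ((e → e) → (e → (e → e))), glim is (e → e); result (e → (e → e)).
[drave sned]: (t → t) with (e → t) — neither is a function whose domain matches the other; composition fails here.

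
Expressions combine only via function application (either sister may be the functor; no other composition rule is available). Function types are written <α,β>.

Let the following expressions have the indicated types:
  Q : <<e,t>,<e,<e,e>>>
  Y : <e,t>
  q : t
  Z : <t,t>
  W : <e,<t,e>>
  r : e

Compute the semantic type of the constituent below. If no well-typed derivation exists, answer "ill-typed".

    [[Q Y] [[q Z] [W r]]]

[Q Y] — Q of type <<e,t>,<e,<e,e>>> combines with Y of type <e,t>: type <e,<e,e>>.
[q Z] — Z of type <t,t> combines with q of type t: type t.
[W r] — W of type <e,<t,e>> combines with r of type e: type <t,e>.
[[q Z] [W r]] — [W r] of type <t,e> combines with [q Z] of type t: type e.
[[Q Y] [[q Z] [W r]]] — [Q Y] of type <e,<e,e>> combines with [[q Z] [W r]] of type e: type <e,e>.

<e,e>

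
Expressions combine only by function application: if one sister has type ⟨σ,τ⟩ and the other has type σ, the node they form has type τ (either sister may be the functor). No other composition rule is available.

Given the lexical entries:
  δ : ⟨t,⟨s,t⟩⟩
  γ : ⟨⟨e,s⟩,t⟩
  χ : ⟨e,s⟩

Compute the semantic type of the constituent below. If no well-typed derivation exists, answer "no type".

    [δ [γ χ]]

[γ χ]: γ is ⟨⟨e,s⟩,t⟩, χ is ⟨e,s⟩; result t.
[δ [γ χ]]: δ is ⟨t,⟨s,t⟩⟩, [γ χ] is t; result ⟨s,t⟩.

⟨s,t⟩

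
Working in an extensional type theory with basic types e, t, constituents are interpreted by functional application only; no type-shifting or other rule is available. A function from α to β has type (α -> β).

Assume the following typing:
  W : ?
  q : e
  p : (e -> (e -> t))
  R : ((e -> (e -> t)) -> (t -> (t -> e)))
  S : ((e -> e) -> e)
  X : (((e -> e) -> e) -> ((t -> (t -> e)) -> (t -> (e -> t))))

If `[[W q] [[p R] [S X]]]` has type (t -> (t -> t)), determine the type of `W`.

At [[W q] [[p R] [S X]]] (required: (t -> (t -> t))): [[p R] [S X]] is (t -> (e -> t)), which is not a function with range (t -> (t -> t)); hence [W q] is the functor — type ((t -> (e -> t)) -> (t -> (t -> t))).
At [W q] (required: ((t -> (e -> t)) -> (t -> (t -> t)))): q is e, which is not a function with range ((t -> (e -> t)) -> (t -> (t -> t))); hence W is the functor — type (e -> ((t -> (e -> t)) -> (t -> (t -> t)))).

(e -> ((t -> (e -> t)) -> (t -> (t -> t))))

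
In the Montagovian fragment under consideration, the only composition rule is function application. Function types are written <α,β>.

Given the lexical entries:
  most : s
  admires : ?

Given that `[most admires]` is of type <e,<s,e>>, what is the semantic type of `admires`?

At [most admires] (required: <e,<s,e>>): most is s, which is not a function with range <e,<s,e>>; hence admires is the functor — type <s,<e,<s,e>>>.

<s,<e,<s,e>>>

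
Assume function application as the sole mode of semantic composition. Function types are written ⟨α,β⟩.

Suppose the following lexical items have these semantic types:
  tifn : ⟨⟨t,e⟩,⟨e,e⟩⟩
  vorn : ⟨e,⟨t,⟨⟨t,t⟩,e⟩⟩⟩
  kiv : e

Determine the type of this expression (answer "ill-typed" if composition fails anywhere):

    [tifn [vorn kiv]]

[vorn kiv] — vorn of type ⟨e,⟨t,⟨⟨t,t⟩,e⟩⟩⟩ combines with kiv of type e: type ⟨t,⟨⟨t,t⟩,e⟩⟩.
[tifn [vorn kiv]]: ⟨⟨t,e⟩,⟨e,e⟩⟩ with ⟨t,⟨⟨t,t⟩,e⟩⟩ — neither is a function whose domain matches the other; composition fails here.

ill-typed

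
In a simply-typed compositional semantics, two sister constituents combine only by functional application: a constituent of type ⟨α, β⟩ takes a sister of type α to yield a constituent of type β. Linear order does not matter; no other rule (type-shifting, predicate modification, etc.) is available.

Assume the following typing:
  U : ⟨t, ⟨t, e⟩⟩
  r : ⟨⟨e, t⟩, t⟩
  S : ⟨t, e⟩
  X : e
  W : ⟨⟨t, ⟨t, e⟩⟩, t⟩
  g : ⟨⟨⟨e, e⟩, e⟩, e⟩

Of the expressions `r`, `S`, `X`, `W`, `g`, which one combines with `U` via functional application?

W

r : ⟨⟨e, t⟩, t⟩ — neither side's domain matches the other.
S : ⟨t, e⟩ — neither side's domain matches the other.
X : e — neither side's domain matches the other.
W — combines: W : ⟨⟨t, ⟨t, e⟩⟩, t⟩ takes U : ⟨t, ⟨t, e⟩⟩ as argument, giving t.
g : ⟨⟨⟨e, e⟩, e⟩, e⟩ — neither side's domain matches the other.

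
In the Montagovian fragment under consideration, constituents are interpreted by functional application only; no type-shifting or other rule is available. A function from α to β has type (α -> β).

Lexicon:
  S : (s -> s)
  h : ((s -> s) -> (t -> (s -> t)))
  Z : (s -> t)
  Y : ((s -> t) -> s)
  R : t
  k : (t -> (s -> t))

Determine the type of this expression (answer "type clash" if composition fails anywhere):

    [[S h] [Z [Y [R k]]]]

[S h]: h is ((s -> s) -> (t -> (s -> t))), S is (s -> s); result (t -> (s -> t)).
[R k]: k is (t -> (s -> t)), R is t; result (s -> t).
[Y [R k]]: Y is ((s -> t) -> s), [R k] is (s -> t); result s.
[Z [Y [R k]]]: Z is (s -> t), [Y [R k]] is s; result t.
[[S h] [Z [Y [R k]]]]: [S h] is (t -> (s -> t)), [Z [Y [R k]]] is t; result (s -> t).

(s -> t)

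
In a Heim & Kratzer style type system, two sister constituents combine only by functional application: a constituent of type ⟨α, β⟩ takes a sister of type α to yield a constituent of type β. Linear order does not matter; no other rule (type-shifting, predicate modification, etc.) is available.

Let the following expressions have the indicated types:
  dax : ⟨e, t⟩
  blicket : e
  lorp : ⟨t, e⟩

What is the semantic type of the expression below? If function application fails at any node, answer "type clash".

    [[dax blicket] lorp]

e

At [dax blicket], dax : ⟨e, t⟩ takes blicket : e, giving t.
At [[dax blicket] lorp], lorp : ⟨t, e⟩ takes [dax blicket] : t, giving e.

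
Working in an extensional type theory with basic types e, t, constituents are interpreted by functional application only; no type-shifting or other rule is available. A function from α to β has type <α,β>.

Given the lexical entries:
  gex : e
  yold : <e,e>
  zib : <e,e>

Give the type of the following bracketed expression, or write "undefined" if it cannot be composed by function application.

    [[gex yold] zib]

[gex yold]: functor yold : <e,e>, argument gex : e; result e.
[[gex yold] zib]: functor zib : <e,e>, argument [gex yold] : e; result e.

e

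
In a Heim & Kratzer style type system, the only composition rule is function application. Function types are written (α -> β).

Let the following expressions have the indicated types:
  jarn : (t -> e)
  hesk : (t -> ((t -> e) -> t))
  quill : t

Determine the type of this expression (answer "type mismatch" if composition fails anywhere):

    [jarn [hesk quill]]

t

At [hesk quill], hesk : (t -> ((t -> e) -> t)) takes quill : t, giving ((t -> e) -> t).
At [jarn [hesk quill]], [hesk quill] : ((t -> e) -> t) takes jarn : (t -> e), giving t.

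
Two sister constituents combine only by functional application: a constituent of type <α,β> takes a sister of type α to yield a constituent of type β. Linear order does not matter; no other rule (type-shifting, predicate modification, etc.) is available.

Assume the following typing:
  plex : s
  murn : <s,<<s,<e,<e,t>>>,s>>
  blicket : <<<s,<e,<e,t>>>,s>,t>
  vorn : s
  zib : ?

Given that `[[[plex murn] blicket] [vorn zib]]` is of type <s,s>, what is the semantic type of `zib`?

<s,<t,<s,s>>>

[[[plex murn] blicket] [vorn zib]] must have type <s,s>. The sister [[plex murn] blicket] has type t; that is not a function onto <s,s>, so [vorn zib] must be the functor, of type <t,<s,s>>.
[vorn zib] must have type <t,<s,s>>. The sister vorn has type s; that is not a function onto <t,<s,s>>, so zib must be the functor, of type <s,<t,<s,s>>>.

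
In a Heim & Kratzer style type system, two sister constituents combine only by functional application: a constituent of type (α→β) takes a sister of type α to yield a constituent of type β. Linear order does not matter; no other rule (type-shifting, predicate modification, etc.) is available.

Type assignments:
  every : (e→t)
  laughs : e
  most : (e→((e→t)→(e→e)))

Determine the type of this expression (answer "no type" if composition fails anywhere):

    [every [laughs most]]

At [laughs most], most : (e→((e→t)→(e→e))) takes laughs : e, giving ((e→t)→(e→e)).
At [every [laughs most]], [laughs most] : ((e→t)→(e→e)) takes every : (e→t), giving (e→e).

(e→e)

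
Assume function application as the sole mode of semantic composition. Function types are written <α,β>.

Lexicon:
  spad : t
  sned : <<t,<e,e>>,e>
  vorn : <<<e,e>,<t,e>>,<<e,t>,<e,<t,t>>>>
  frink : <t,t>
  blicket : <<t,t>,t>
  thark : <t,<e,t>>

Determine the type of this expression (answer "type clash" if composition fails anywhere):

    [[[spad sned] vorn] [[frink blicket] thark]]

type clash

[spad sned]: t with <<t,<e,e>>,e> — neither is a function whose domain matches the other; composition fails here.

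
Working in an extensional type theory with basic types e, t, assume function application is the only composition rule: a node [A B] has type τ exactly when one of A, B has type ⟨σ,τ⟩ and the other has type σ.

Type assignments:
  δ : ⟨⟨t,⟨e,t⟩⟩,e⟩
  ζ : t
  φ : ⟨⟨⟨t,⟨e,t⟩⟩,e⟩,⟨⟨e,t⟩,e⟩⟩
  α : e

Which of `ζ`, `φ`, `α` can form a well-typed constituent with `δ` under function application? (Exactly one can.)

ζ : t — δ needs ⟨t,⟨e,t⟩⟩; ζ needs nothing (atomic); neither fits.
φ — combines: φ : ⟨⟨⟨t,⟨e,t⟩⟩,e⟩,⟨⟨e,t⟩,e⟩⟩ takes δ : ⟨⟨t,⟨e,t⟩⟩,e⟩ as argument, giving ⟨⟨e,t⟩,e⟩.
α : e — δ needs ⟨t,⟨e,t⟩⟩; α needs nothing (atomic); neither fits.

φ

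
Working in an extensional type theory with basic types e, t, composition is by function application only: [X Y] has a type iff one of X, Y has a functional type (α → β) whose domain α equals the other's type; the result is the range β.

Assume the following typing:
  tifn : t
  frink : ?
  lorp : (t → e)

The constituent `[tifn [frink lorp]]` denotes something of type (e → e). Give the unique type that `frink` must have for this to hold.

[tifn [frink lorp]] must have type (e → e). The sister tifn has type t; that is not a function onto (e → e), so [frink lorp] must be the functor, of type (t → (e → e)).
[frink lorp] must have type (t → (e → e)). The sister lorp has type (t → e); that is not a function onto (t → (e → e)), so frink must be the functor, of type ((t → e) → (t → (e → e))).

((t → e) → (t → (e → e)))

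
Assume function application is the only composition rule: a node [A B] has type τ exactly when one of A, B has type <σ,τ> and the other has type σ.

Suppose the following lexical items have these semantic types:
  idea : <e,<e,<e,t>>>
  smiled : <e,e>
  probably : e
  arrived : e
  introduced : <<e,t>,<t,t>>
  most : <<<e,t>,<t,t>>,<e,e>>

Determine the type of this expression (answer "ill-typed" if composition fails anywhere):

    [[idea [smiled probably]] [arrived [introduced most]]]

[smiled probably]: <e,e> applied to e yields e.
[idea [smiled probably]]: <e,<e,<e,t>>> applied to e yields <e,<e,t>>.
[introduced most]: <<<e,t>,<t,t>>,<e,e>> applied to <<e,t>,<t,t>> yields <e,e>.
[arrived [introduced most]]: <e,e> applied to e yields e.
[[idea [smiled probably]] [arrived [introduced most]]]: <e,<e,t>> applied to e yields <e,t>.

<e,t>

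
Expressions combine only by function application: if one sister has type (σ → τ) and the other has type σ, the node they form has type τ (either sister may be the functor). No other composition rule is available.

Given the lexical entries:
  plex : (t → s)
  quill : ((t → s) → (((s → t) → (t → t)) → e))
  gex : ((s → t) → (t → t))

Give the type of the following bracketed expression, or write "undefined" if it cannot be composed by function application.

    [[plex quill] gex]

e

[plex quill]: quill is ((t → s) → (((s → t) → (t → t)) → e)), plex is (t → s); result (((s → t) → (t → t)) → e).
[[plex quill] gex]: [plex quill] is (((s → t) → (t → t)) → e), gex is ((s → t) → (t → t)); result e.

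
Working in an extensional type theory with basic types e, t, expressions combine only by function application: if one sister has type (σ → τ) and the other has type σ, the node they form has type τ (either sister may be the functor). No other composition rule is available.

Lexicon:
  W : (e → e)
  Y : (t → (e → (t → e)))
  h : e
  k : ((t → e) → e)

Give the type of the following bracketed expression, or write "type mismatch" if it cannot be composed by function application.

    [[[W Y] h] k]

type mismatch

At [W Y]: neither (e → e) nor (t → (e → (t → e))) can take the other as argument; the node is ill-typed.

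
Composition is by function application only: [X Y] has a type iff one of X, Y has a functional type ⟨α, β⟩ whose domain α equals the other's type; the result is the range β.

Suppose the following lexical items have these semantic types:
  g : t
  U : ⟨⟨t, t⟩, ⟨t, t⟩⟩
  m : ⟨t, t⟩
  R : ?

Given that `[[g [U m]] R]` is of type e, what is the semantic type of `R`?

For [[g [U m]] R] to have type e with [g [U m]] of type t, R must be the function: R : ⟨t, e⟩.

⟨t, e⟩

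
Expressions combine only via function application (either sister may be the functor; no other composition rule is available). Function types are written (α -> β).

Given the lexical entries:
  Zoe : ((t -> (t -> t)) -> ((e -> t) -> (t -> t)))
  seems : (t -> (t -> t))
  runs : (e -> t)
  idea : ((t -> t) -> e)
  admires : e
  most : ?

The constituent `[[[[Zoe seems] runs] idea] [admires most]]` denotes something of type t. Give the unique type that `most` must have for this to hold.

At [[[[Zoe seems] runs] idea] [admires most]] (required: t): [[[Zoe seems] runs] idea] is e, which is not a function with range t; hence [admires most] is the functor — type (e -> t).
At [admires most] (required: (e -> t)): admires is e, which is not a function with range (e -> t); hence most is the functor — type (e -> (e -> t)).

(e -> (e -> t))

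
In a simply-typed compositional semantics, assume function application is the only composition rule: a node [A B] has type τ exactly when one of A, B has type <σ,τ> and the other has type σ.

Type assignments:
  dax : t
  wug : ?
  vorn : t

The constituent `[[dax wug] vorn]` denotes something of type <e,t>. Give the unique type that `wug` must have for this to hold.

At [[dax wug] vorn] (required: <e,t>): vorn is t, which is not a function with range <e,t>; hence [dax wug] is the functor — type <t,<e,t>>.
At [dax wug] (required: <t,<e,t>>): dax is t, which is not a function with range <t,<e,t>>; hence wug is the functor — type <t,<t,<e,t>>>.

<t,<t,<e,t>>>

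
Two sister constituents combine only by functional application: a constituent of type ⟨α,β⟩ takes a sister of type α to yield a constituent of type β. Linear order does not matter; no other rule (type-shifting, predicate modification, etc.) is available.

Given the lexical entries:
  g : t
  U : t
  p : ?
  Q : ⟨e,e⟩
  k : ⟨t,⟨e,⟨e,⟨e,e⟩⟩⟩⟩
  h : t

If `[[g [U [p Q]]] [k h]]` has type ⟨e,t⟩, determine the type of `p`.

[[g [U [p Q]]] [k h]] must have type ⟨e,t⟩. The sister [k h] has type ⟨e,⟨e,⟨e,e⟩⟩⟩; that is not a function onto ⟨e,t⟩, so [g [U [p Q]]] must be the functor, of type ⟨⟨e,⟨e,⟨e,e⟩⟩⟩,⟨e,t⟩⟩.
[g [U [p Q]]] must have type ⟨⟨e,⟨e,⟨e,e⟩⟩⟩,⟨e,t⟩⟩. The sister g has type t; that is not a function onto ⟨⟨e,⟨e,⟨e,e⟩⟩⟩,⟨e,t⟩⟩, so [U [p Q]] must be the functor, of type ⟨t,⟨⟨e,⟨e,⟨e,e⟩⟩⟩,⟨e,t⟩⟩⟩.
[U [p Q]] must have type ⟨t,⟨⟨e,⟨e,⟨e,e⟩⟩⟩,⟨e,t⟩⟩⟩. The sister U has type t; that is not a function onto ⟨t,⟨⟨e,⟨e,⟨e,e⟩⟩⟩,⟨e,t⟩⟩⟩, so [p Q] must be the functor, of type ⟨t,⟨t,⟨⟨e,⟨e,⟨e,e⟩⟩⟩,⟨e,t⟩⟩⟩⟩.
[p Q] must have type ⟨t,⟨t,⟨⟨e,⟨e,⟨e,e⟩⟩⟩,⟨e,t⟩⟩⟩⟩. The sister Q has type ⟨e,e⟩; that is not a function onto ⟨t,⟨t,⟨⟨e,⟨e,⟨e,e⟩⟩⟩,⟨e,t⟩⟩⟩⟩, so p must be the functor, of type ⟨⟨e,e⟩,⟨t,⟨t,⟨⟨e,⟨e,⟨e,e⟩⟩⟩,⟨e,t⟩⟩⟩⟩⟩.

⟨⟨e,e⟩,⟨t,⟨t,⟨⟨e,⟨e,⟨e,e⟩⟩⟩,⟨e,t⟩⟩⟩⟩⟩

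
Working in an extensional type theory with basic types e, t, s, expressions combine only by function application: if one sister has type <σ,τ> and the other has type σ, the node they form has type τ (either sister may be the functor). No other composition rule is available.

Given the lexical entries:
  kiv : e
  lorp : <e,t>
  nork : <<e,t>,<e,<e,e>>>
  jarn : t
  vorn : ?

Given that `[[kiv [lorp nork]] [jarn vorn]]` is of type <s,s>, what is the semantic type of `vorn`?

<t,<<e,e>,<s,s>>>

For [[kiv [lorp nork]] [jarn vorn]] to have type <s,s> with [kiv [lorp nork]] of type <e,e>, [jarn vorn] must be the function: [jarn vorn] : <<e,e>,<s,s>>.
For [jarn vorn] to have type <<e,e>,<s,s>> with jarn of type t, vorn must be the function: vorn : <t,<<e,e>,<s,s>>>.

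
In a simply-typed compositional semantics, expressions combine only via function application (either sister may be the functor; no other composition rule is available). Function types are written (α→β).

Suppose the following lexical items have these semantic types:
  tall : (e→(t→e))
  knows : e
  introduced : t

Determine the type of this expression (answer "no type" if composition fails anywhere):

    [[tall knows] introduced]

[tall knows]: (e→(t→e)) applied to e yields (t→e).
[[tall knows] introduced]: (t→e) applied to t yields e.

e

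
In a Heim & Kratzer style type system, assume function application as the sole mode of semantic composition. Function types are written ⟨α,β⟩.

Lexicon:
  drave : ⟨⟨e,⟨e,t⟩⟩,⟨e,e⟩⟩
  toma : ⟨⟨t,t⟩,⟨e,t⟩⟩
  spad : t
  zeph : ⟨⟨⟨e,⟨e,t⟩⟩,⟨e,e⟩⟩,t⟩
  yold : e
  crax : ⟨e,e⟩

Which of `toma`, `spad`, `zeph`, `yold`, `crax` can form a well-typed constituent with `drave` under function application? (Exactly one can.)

zeph

toma : ⟨⟨t,t⟩,⟨e,t⟩⟩ — neither side's domain matches the other.
spad : t — neither side's domain matches the other.
zeph — combines: zeph : ⟨⟨⟨e,⟨e,t⟩⟩,⟨e,e⟩⟩,t⟩ takes drave : ⟨⟨e,⟨e,t⟩⟩,⟨e,e⟩⟩ as argument, giving t.
yold : e — neither side's domain matches the other.
crax : ⟨e,e⟩ — neither side's domain matches the other.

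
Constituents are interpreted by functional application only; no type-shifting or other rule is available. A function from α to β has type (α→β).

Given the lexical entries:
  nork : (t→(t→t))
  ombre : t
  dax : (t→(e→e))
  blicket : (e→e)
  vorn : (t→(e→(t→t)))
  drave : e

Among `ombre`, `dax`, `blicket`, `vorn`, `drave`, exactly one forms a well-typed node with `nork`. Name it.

ombre — combines: nork : (t→(t→t)) takes ombre : t as argument, giving (t→t).
dax : (t→(e→e)) — neither side's domain matches the other.
blicket : (e→e) — neither side's domain matches the other.
vorn : (t→(e→(t→t))) — neither side's domain matches the other.
drave : e — neither side's domain matches the other.

ombre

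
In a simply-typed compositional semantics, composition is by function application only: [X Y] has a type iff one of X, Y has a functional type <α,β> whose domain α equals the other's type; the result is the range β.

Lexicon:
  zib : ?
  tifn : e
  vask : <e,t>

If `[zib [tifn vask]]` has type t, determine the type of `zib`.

[zib [tifn vask]] is required to be t. [tifn vask] : t cannot yield t as functor, so zib : <t,t>.

<t,t>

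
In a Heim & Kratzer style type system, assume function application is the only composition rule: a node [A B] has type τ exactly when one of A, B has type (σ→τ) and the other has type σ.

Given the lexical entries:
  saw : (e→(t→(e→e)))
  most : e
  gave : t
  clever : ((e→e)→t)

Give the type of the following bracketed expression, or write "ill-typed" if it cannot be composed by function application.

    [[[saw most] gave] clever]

[saw most]: (e→(t→(e→e))) applied to e yields (t→(e→e)).
[[saw most] gave]: (t→(e→e)) applied to t yields (e→e).
[[[saw most] gave] clever]: ((e→e)→t) applied to (e→e) yields t.

t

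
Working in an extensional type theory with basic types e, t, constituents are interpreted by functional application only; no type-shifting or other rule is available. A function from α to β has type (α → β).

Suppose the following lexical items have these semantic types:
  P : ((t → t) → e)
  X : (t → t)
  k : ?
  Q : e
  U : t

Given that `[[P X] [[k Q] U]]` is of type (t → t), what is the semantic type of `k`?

(e → (t → (e → (t → t))))

[[P X] [[k Q] U]] must have type (t → t). The sister [P X] has type e; that is not a function onto (t → t), so [[k Q] U] must be the functor, of type (e → (t → t)).
[[k Q] U] must have type (e → (t → t)). The sister U has type t; that is not a function onto (e → (t → t)), so [k Q] must be the functor, of type (t → (e → (t → t))).
[k Q] must have type (t → (e → (t → t))). The sister Q has type e; that is not a function onto (t → (e → (t → t))), so k must be the functor, of type (e → (t → (e → (t → t)))).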